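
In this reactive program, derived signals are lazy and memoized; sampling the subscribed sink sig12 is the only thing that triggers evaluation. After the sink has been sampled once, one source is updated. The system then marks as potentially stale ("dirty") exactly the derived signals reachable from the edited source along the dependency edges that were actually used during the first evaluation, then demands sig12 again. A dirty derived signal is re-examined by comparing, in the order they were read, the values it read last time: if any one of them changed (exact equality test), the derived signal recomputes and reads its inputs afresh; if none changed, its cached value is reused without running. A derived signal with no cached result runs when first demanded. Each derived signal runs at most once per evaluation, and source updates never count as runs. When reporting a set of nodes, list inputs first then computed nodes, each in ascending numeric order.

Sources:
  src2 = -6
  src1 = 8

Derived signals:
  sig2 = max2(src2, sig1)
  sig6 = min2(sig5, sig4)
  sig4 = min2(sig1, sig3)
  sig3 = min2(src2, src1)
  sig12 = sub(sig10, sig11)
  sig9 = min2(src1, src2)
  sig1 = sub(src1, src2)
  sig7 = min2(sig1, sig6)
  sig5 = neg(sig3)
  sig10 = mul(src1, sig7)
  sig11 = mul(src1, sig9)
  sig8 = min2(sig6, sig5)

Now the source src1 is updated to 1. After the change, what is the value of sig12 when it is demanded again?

Demanding sig12 again yields 0.
Note where the cutoff bites: sig5 is checked, finds nothing changed, and keeps its cache.

First demand of the output computes:
  sig1 = sub(8, -6) = 14
  sig3 = min2(-6, 8) = -6
  sig4 = min2(14, -6) = -6
  sig5 = neg(-6) = 6
  sig6 = min2(6, -6) = -6
  sig7 = min2(14, -6) = -6
  sig9 = min2(8, -6) = -6
  sig10 = mul(8, -6) = -48
  sig11 = mul(8, -6) = -48
  sig12 = sub(-48, -48) = 0

After the edit, cleaning proceeds:
  sig1: a read changed (src1 8->1) — executes, giving 7.
  sig3: a read changed (src1 8->1) — executes, giving -6 — identical to its old value.
  sig4: a read changed (sig1 14->7) — executes, giving -6 — identical to its old value.
  sig5: dirty, but its reads are unchanged (sig3 unchanged); cached 6 stands.
  sig6: dirty, but its reads are unchanged (sig5 unchanged, sig4 unchanged); cached -6 stands.
  sig7: a read changed (sig1 14->7) — executes, giving -6 — identical to its old value.
  sig9: a read changed (src1 8->1) — executes, giving -6 — identical to its old value.
  sig10: a read changed (src1 8->1) — executes, giving -6.
  sig11: a read changed (src1 8->1) — executes, giving -6.
  sig12: a read changed (sig10 -48->-6; sig11 -48->-6) — executes, giving 0 — identical to its old value.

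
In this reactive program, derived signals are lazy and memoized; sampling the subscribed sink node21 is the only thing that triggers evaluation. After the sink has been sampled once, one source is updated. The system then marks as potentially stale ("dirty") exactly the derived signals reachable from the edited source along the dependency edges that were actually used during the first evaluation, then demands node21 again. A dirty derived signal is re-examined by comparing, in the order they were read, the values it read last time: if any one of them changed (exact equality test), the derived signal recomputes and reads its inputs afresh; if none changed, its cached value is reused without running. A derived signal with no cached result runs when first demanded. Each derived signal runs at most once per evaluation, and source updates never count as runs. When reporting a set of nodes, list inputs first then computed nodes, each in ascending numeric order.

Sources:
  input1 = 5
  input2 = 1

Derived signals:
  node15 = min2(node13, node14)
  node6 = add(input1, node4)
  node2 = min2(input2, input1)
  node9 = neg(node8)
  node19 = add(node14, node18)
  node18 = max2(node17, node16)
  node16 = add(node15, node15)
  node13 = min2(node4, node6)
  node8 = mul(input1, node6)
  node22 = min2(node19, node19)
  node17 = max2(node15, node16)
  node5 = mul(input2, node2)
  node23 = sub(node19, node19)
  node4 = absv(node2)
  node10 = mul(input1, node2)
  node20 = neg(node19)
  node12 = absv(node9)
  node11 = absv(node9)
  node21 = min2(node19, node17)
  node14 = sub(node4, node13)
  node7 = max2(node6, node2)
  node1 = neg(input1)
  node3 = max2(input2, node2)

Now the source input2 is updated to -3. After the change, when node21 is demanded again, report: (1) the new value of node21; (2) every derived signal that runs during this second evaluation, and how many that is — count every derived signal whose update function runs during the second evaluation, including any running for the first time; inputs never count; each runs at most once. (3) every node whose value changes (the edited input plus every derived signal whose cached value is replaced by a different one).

Demanding node21 again yields 0.
6 derived signals run: node2, node4, node6, node13, node14, node15.
The nodes whose values change: input2, node2, node4, node6, node13.
Note where the cutoff bites: node16 is checked, finds nothing changed, and keeps its cache.

First demand of the output computes:
  node2 = min2(1, 5) = 1
  node4 = absv(1) = 1
  node6 = add(5, 1) = 6
  node13 = min2(1, 6) = 1
  node14 = sub(1, 1) = 0
  node15 = min2(1, 0) = 0
  node16 = add(0, 0) = 0
  node17 = max2(0, 0) = 0
  node18 = max2(0, 0) = 0
  node19 = add(0, 0) = 0
  node21 = min2(0, 0) = 0

After the edit, cleaning proceeds:
  node2: a read changed (input2 1->-3) — executes, giving -3.
  node4: a read changed (node2 1->-3) — executes, giving 3.
  node6: a read changed (node4 1->3) — executes, giving 8.
  node13: a read changed (node4 1->3; node6 6->8) — executes, giving 3.
  node14: a read changed (node4 1->3; node13 1->3) — executes, giving 0 — identical to its old value.
  node15: a read changed (node13 1->3) — executes, giving 0 — identical to its old value.
  node16: dirty, but its reads are unchanged (node15 unchanged, node15 unchanged); cached 0 stands.
  node17: dirty, but its reads are unchanged (node15 unchanged, node16 unchanged); cached 0 stands.
  node18: dirty, but its reads are unchanged (node17 unchanged, node16 unchanged); cached 0 stands.
  node19: dirty, but its reads are unchanged (node14 unchanged, node18 unchanged); cached 0 stands.
  node21: dirty, but its reads are unchanged (node19 unchanged, node17 unchanged); cached 0 stands.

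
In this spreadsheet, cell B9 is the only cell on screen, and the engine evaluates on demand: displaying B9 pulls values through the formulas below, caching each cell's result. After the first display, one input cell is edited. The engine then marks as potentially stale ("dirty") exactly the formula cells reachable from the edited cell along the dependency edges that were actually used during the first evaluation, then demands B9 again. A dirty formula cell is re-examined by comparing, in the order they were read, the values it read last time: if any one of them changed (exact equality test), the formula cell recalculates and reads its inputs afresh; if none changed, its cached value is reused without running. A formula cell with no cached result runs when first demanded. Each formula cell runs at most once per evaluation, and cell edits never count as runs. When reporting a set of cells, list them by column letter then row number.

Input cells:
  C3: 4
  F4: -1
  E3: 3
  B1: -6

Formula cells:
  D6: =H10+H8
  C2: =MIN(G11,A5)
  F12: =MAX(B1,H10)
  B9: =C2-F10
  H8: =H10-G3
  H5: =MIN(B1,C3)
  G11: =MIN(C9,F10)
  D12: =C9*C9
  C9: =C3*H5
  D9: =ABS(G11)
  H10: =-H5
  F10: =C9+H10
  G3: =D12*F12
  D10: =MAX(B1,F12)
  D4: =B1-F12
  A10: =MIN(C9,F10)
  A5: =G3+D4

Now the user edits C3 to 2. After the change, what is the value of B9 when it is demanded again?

B9 now evaluates to -6.
The important point: at H10 every value read last time is unchanged, so the dirty flag clears without a run.

Initial pass — values computed on the first demand:
  H5 = MIN(-6, 4) = -6
  C9 = 4 * -6 = -24
  D12 = -24 * -24 = 576
  H10 = -(-6) = 6
  F10 = -24 + 6 = -18
  F12 = MAX(-6, 6) = 6
  D4 = -6 - 6 = -12
  G3 = 576 * 6 = 3456
  A5 = 3456 + -12 = 3444
  G11 = MIN(-24, -18) = -24
  C2 = MIN(-24, 3444) = -24
  B9 = -24 - -18 = -6

Second demand — change propagation:
  H5: re-runs because C3 4->2; new result -6 (unchanged).
  C9: re-runs because C3 4->2; new result -12.
  D12: re-runs because C9 -24->-12; C9 -24->-12; new result 144.
  H10: re-examined; everything it read last time is the same (H5 unchanged) — cache 6 kept, no run.
  F10: re-runs because C9 -24->-12; new result -6.
  F12: re-examined; everything it read last time is the same (B1 unchanged, H10 unchanged) — cache 6 kept, no run.
  D4: re-examined; everything it read last time is the same (B1 unchanged, F12 unchanged) — cache -12 kept, no run.
  G3: re-runs because D12 576->144; new result 864.
  A5: re-runs because G3 3456->864; new result 852.
  G11: re-runs because C9 -24->-12; F10 -18->-6; new result -12.
  C2: re-runs because G11 -24->-12; A5 3444->852; new result -12.
  B9: re-runs because C2 -24->-12; F10 -18->-6; new result -6 (unchanged).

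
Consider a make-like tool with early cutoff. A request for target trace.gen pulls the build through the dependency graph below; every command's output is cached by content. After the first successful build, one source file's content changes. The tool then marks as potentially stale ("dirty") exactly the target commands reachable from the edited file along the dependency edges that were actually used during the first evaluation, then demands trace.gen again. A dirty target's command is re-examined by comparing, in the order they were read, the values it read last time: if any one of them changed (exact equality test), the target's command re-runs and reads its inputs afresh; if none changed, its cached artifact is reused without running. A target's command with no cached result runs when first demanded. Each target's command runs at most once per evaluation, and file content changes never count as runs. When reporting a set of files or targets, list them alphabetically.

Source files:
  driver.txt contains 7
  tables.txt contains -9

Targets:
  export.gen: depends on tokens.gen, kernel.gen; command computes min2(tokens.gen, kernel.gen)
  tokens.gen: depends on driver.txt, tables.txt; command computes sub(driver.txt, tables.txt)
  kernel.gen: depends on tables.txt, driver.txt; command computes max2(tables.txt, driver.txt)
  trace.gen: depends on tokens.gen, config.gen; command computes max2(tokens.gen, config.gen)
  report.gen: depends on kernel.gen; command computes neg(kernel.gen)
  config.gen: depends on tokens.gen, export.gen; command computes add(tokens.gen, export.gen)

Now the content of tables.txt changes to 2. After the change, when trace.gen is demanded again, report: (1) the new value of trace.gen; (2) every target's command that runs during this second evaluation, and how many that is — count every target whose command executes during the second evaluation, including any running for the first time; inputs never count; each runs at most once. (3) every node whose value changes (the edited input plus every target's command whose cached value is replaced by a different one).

First demand of the output computes:
  kernel.gen = max2(-9, 7) = 7
  tokens.gen = sub(7, -9) = 16
  export.gen = min2(16, 7) = 7
  config.gen = add(16, 7) = 23
  trace.gen = max2(16, 23) = 23

After the edit, cleaning proceeds:
  kernel.gen: a read changed (tables.txt -9->2) — executes, giving 7 — identical to its old value.
  tokens.gen: a read changed (tables.txt -9->2) — executes, giving 5.
  export.gen: a read changed (tokens.gen 16->5) — executes, giving 5.
  config.gen: a read changed (tokens.gen 16->5; export.gen 7->5) — executes, giving 10.
  trace.gen: a read changed (tokens.gen 16->5; config.gen 23->10) — executes, giving 10.

Demanding trace.gen again yields 10.
5 target commands run: config.gen, export.gen, kernel.gen, tokens.gen, trace.gen.
The nodes whose values change: config.gen, export.gen, tables.txt, tokens.gen, trace.gen.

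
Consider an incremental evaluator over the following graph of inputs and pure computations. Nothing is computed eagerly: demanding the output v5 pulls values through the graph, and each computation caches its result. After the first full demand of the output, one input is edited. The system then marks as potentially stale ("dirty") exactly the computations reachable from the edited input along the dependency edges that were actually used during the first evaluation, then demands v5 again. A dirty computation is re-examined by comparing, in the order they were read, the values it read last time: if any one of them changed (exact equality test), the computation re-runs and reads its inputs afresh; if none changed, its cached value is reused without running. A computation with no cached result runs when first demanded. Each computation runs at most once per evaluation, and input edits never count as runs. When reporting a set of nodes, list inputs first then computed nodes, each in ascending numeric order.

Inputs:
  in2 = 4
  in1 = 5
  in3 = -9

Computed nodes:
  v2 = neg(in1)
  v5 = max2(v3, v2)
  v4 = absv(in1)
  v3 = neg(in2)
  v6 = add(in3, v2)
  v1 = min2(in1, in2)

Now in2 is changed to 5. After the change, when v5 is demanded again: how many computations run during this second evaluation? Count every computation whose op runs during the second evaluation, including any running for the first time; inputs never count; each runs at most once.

Initial pass — values computed on the first demand:
  v2 = neg(5) = -5
  v3 = neg(4) = -4
  v5 = max2(-4, -5) = -4

Second demand — change propagation:
  v3: re-runs because in2 4->5; new result -5.
  v5: re-runs because v3 -4->-5; new result -5.

Run set: v3, v5 (2 run).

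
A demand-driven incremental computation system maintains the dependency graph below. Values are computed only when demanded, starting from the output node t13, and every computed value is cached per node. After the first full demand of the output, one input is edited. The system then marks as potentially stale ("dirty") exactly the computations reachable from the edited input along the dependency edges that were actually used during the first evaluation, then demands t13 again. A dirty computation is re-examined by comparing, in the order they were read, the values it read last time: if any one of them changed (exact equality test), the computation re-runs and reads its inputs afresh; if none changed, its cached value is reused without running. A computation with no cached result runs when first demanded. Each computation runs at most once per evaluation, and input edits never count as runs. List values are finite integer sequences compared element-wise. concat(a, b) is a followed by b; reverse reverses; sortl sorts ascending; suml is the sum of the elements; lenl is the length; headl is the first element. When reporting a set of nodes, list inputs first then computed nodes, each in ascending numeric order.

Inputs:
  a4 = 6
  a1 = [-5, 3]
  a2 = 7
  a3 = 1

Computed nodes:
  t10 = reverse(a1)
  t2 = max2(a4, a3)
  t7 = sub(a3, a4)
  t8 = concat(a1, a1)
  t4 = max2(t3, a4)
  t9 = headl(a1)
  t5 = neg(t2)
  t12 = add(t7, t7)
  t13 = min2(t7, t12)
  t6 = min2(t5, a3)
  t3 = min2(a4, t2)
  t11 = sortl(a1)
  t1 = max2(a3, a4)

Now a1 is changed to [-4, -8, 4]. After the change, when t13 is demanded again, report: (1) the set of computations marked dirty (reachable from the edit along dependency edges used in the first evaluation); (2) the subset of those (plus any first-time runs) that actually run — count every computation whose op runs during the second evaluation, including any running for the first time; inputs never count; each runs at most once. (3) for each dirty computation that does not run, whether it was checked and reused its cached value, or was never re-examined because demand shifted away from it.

First evaluation (everything demanded from the output):
  t7 = sub(1, 6) = -5
  t12 = add(-5, -5) = -10
  t13 = min2(-5, -10) = -10

Propagation after the edit:
  a1 feeds no computation that the output demands — nothing is marked dirty and nothing runs.

Key observation: a1 is never demanded by the output, so the edit triggers no recomputation at all.

Marked dirty: none.
Computations that run: none — 0 in total.
Every dirty computation ran.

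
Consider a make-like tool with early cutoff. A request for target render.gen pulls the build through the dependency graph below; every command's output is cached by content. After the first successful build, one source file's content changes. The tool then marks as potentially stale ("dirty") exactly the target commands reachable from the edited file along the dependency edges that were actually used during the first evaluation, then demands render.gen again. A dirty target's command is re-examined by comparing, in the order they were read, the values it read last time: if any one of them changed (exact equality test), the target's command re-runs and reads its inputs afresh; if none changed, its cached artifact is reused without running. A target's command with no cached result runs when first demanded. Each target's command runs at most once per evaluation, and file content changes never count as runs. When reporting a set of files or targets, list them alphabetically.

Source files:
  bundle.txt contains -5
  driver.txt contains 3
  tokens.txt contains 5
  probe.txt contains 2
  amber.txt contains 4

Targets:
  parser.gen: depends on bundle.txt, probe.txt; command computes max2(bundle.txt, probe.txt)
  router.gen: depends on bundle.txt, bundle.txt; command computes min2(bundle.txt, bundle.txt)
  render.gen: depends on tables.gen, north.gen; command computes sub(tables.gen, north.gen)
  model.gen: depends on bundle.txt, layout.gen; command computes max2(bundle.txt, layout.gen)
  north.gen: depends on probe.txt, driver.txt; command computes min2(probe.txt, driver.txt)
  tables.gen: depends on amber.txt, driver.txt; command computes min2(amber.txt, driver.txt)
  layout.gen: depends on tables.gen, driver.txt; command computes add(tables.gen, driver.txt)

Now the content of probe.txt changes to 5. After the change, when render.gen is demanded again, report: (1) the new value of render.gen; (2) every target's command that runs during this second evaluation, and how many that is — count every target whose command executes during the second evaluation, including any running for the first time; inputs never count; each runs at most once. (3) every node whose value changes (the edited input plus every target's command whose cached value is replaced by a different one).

First demand of the output computes:
  north.gen = min2(2, 3) = 2
  tables.gen = min2(4, 3) = 3
  render.gen = sub(3, 2) = 1

After the edit, cleaning proceeds:
  north.gen: a read changed (probe.txt 2->5) — executes, giving 3.
  render.gen: a read changed (north.gen 2->3) — executes, giving 0.

Demanding render.gen again yields 0.
2 target commands run: north.gen, render.gen.
The nodes whose values change: north.gen, probe.txt, render.gen.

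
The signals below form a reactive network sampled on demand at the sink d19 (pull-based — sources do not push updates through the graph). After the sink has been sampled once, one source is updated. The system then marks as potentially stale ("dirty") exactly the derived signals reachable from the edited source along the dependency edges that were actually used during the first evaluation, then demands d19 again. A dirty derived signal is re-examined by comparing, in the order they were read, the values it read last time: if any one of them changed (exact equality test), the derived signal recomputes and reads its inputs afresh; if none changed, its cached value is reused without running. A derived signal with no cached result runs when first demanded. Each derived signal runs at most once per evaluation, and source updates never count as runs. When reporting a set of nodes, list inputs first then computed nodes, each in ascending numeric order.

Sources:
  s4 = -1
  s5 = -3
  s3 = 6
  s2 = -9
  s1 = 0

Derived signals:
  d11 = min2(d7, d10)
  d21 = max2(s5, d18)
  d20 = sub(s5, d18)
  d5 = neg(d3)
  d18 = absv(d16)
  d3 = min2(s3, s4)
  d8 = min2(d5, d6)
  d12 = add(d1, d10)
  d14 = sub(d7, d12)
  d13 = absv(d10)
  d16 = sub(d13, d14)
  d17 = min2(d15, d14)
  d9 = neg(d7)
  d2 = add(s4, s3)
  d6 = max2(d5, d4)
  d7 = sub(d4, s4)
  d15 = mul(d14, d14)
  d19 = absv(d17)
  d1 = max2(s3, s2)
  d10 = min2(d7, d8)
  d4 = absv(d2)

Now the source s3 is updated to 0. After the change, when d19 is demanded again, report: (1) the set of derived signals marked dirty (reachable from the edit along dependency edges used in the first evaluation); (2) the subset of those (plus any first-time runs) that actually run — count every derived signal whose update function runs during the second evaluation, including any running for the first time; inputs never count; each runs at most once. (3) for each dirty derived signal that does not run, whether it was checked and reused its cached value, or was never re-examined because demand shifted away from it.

Dirty set: d1, d2, d3, d4, d5, d6, d7, d8, d10, d12, d14, d15, d17, d19.
Run set: d1, d2, d3, d4, d6, d7, d8, d10, d12, d14, d15, d17, d19 (13 run).
Re-examined without running (cache reused): d5.
The important point: at d5 every value read last time is unchanged, so the dirty flag clears without a run.

Initial pass — values computed on the first demand:
  d1 = max2(6, -9) = 6
  d2 = add(-1, 6) = 5
  d3 = min2(6, -1) = -1
  d4 = absv(5) = 5
  d5 = neg(-1) = 1
  d6 = max2(1, 5) = 5
  d7 = sub(5, -1) = 6
  d8 = min2(1, 5) = 1
  d10 = min2(6, 1) = 1
  d12 = add(6, 1) = 7
  d14 = sub(6, 7) = -1
  d15 = mul(-1, -1) = 1
  d17 = min2(1, -1) = -1
  d19 = absv(-1) = 1

Second demand — change propagation:
  d1: re-runs because s3 6->0; new result 0.
  d2: re-runs because s3 6->0; new result -1.
  d3: re-runs because s3 6->0; new result -1 (unchanged).
  d4: re-runs because d2 5->-1; new result 1.
  d5: re-examined; everything it read last time is the same (d3 unchanged) — cache 1 kept, no run.
  d6: re-runs because d4 5->1; new result 1.
  d7: re-runs because d4 5->1; new result 2.
  d8: re-runs because d6 5->1; new result 1 (unchanged).
  d10: re-runs because d7 6->2; new result 1 (unchanged).
  d12: re-runs because d1 6->0; new result 1.
  d14: re-runs because d7 6->2; d12 7->1; new result 1.
  d15: re-runs because d14 -1->1; d14 -1->1; new result 1 (unchanged).
  d17: re-runs because d14 -1->1; new result 1.
  d19: re-runs because d17 -1->1; new result 1 (unchanged).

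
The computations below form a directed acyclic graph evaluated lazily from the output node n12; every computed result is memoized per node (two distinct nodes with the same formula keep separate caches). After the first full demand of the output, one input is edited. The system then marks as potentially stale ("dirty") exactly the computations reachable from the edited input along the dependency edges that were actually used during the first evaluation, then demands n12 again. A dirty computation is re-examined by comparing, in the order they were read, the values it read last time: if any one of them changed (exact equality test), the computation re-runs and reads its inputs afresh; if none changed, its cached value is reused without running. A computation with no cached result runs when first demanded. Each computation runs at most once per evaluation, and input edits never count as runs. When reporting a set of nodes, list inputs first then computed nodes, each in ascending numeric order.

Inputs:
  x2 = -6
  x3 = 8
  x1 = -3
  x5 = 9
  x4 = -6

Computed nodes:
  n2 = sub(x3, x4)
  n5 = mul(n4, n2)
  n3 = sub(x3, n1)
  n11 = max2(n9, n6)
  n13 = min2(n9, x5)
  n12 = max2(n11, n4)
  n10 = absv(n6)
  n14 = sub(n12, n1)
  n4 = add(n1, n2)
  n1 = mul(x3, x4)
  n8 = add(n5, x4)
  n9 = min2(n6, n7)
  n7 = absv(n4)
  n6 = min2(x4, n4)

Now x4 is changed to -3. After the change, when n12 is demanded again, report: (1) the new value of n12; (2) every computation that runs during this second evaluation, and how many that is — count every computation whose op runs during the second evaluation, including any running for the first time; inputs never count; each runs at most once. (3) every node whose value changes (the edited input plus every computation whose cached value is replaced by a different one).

Demanding n12 again yields -13.
8 computations run: n1, n2, n4, n6, n7, n9, n11, n12.
The nodes whose values change: x4, n1, n2, n4, n6, n7, n9, n11, n12.

First demand of the output computes:
  n1 = mul(8, -6) = -48
  n2 = sub(8, -6) = 14
  n4 = add(-48, 14) = -34
  n6 = min2(-6, -34) = -34
  n7 = absv(-34) = 34
  n9 = min2(-34, 34) = -34
  n11 = max2(-34, -34) = -34
  n12 = max2(-34, -34) = -34

After the edit, cleaning proceeds:
  n1: a read changed (x4 -6->-3) — executes, giving -24.
  n2: a read changed (x4 -6->-3) — executes, giving 11.
  n4: a read changed (n1 -48->-24; n2 14->11) — executes, giving -13.
  n6: a read changed (x4 -6->-3; n4 -34->-13) — executes, giving -13.
  n7: a read changed (n4 -34->-13) — executes, giving 13.
  n9: a read changed (n6 -34->-13; n7 34->13) — executes, giving -13.
  n11: a read changed (n9 -34->-13; n6 -34->-13) — executes, giving -13.
  n12: a read changed (n11 -34->-13; n4 -34->-13) — executes, giving -13.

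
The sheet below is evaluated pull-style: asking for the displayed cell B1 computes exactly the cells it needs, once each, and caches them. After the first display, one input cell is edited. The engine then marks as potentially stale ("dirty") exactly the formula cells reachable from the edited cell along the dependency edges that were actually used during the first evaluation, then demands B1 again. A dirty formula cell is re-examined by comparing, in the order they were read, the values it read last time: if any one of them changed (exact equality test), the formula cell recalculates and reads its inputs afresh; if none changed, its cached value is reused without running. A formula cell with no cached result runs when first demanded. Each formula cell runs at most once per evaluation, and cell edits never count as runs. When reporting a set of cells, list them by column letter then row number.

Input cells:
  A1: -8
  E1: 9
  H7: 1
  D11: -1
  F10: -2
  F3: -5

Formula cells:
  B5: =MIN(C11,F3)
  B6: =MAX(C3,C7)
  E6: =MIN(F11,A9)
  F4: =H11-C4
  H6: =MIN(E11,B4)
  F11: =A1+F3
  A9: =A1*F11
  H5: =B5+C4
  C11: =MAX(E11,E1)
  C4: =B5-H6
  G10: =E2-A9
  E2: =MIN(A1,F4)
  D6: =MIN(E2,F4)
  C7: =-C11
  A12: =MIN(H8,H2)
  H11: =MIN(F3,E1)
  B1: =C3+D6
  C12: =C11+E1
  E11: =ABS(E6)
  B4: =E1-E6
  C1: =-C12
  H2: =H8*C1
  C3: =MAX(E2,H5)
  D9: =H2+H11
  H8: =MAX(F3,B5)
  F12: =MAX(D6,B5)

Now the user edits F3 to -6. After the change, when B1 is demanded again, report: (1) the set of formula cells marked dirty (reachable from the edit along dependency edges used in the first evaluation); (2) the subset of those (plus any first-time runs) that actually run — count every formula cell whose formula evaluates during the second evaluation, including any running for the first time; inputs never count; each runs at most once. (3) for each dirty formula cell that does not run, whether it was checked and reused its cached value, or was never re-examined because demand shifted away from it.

First demand of the output computes:
  F11 = -8 + -5 = -13
  A9 = -8 * -13 = 104
  E6 = MIN(-13, 104) = -13
  B4 = 9 - -13 = 22
  E11 = ABS(-13) = 13
  C11 = MAX(13, 9) = 13
  B5 = MIN(13, -5) = -5
  H6 = MIN(13, 22) = 13
  C4 = -5 - 13 = -18
  H5 = -5 + -18 = -23
  H11 = MIN(-5, 9) = -5
  F4 = -5 - -18 = 13
  E2 = MIN(-8, 13) = -8
  C3 = MAX(-8, -23) = -8
  D6 = MIN(-8, 13) = -8
  B1 = -8 + -8 = -16

After the edit, cleaning proceeds:
  F11: a read changed (F3 -5->-6) — executes, giving -14.
  A9: a read changed (F11 -13->-14) — executes, giving 112.
  E6: a read changed (F11 -13->-14; A9 104->112) — executes, giving -14.
  B4: a read changed (E6 -13->-14) — executes, giving 23.
  E11: a read changed (E6 -13->-14) — executes, giving 14.
  C11: a read changed (E11 13->14) — executes, giving 14.
  B5: a read changed (C11 13->14; F3 -5->-6) — executes, giving -6.
  H6: a read changed (E11 13->14; B4 22->23) — executes, giving 14.
  C4: a read changed (B5 -5->-6; H6 13->14) — executes, giving -20.
  H5: a read changed (B5 -5->-6; C4 -18->-20) — executes, giving -26.
  H11: a read changed (F3 -5->-6) — executes, giving -6.
  F4: a read changed (H11 -5->-6; C4 -18->-20) — executes, giving 14.
  E2: a read changed (F4 13->14) — executes, giving -8 — identical to its old value.
  C3: a read changed (H5 -23->-26) — executes, giving -8 — identical to its old value.
  D6: a read changed (F4 13->14) — executes, giving -8 — identical to its old value.
  B1: dirty, but its reads are unchanged (C3 unchanged, D6 unchanged); cached -16 stands.

Note where the cutoff bites: B1 is checked, finds nothing changed, and keeps its cache.

The edit dirties: A9, B1, B4, B5, C3, C4, C11, D6, E2, E6, E11, F4, F11, H5, H6, H11.
15 formula cells run: A9, B4, B5, C3, C4, C11, D6, E2, E6, E11, F4, F11, H5, H6, H11.
Cache hits after checking: B1.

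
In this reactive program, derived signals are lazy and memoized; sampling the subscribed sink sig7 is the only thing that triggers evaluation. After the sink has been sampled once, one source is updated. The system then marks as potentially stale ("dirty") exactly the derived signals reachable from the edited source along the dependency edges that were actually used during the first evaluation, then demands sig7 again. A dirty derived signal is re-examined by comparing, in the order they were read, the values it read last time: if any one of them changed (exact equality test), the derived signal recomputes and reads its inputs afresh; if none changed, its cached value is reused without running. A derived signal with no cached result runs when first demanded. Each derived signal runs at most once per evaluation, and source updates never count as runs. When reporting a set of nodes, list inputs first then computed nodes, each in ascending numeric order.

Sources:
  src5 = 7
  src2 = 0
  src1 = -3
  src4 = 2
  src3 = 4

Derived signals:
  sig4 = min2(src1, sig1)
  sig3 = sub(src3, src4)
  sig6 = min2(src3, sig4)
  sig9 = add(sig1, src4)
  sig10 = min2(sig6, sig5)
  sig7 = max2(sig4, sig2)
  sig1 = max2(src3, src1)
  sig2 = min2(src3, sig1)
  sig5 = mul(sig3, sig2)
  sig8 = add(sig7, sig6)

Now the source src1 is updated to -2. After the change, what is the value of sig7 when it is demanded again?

Demanding sig7 again yields 4.
Note where the cutoff bites: sig2 is checked, finds nothing changed, and keeps its cache.

First demand of the output computes:
  sig1 = max2(4, -3) = 4
  sig2 = min2(4, 4) = 4
  sig4 = min2(-3, 4) = -3
  sig7 = max2(-3, 4) = 4

After the edit, cleaning proceeds:
  sig1: a read changed (src1 -3->-2) — executes, giving 4 — identical to its old value.
  sig2: dirty, but its reads are unchanged (src3 unchanged, sig1 unchanged); cached 4 stands.
  sig4: a read changed (src1 -3->-2) — executes, giving -2.
  sig7: a read changed (sig4 -3->-2) — executes, giving 4 — identical to its old value.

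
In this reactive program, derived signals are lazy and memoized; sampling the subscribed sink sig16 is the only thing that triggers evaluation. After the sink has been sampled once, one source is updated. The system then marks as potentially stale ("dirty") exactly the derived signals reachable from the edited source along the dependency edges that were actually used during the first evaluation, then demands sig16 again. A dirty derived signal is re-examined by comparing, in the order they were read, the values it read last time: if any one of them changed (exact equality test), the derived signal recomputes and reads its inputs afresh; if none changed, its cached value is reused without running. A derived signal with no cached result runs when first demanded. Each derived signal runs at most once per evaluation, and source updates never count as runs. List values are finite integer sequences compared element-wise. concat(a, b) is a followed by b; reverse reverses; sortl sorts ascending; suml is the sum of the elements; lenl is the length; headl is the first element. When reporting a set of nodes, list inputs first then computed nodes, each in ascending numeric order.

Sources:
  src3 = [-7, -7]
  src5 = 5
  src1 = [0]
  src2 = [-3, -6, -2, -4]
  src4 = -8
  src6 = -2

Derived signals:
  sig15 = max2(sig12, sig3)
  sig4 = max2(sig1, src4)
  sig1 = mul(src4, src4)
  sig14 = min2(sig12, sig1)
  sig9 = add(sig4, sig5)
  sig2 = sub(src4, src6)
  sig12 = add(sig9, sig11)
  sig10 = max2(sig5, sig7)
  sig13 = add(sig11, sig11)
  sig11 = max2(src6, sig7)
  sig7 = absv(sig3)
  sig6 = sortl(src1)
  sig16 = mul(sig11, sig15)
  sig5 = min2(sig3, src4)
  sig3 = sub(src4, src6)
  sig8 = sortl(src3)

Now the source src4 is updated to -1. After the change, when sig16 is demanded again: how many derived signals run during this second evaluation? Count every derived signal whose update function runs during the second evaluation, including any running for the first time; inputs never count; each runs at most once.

10 derived signals run: sig1, sig3, sig4, sig5, sig7, sig9, sig11, sig12, sig15, sig16.

First demand of the output computes:
  sig1 = mul(-8, -8) = 64
  sig3 = sub(-8, -2) = -6
  sig4 = max2(64, -8) = 64
  sig5 = min2(-6, -8) = -8
  sig7 = absv(-6) = 6
  sig9 = add(64, -8) = 56
  sig11 = max2(-2, 6) = 6
  sig12 = add(56, 6) = 62
  sig15 = max2(62, -6) = 62
  sig16 = mul(6, 62) = 372

After the edit, cleaning proceeds:
  sig1: a read changed (src4 -8->-1; src4 -8->-1) — executes, giving 1.
  sig3: a read changed (src4 -8->-1) — executes, giving 1.
  sig4: a read changed (sig1 64->1; src4 -8->-1) — executes, giving 1.
  sig5: a read changed (sig3 -6->1; src4 -8->-1) — executes, giving -1.
  sig7: a read changed (sig3 -6->1) — executes, giving 1.
  sig9: a read changed (sig4 64->1; sig5 -8->-1) — executes, giving 0.
  sig11: a read changed (sig7 6->1) — executes, giving 1.
  sig12: a read changed (sig9 56->0; sig11 6->1) — executes, giving 1.
  sig15: a read changed (sig12 62->1; sig3 -6->1) — executes, giving 1.
  sig16: a read changed (sig11 6->1; sig15 62->1) — executes, giving 1.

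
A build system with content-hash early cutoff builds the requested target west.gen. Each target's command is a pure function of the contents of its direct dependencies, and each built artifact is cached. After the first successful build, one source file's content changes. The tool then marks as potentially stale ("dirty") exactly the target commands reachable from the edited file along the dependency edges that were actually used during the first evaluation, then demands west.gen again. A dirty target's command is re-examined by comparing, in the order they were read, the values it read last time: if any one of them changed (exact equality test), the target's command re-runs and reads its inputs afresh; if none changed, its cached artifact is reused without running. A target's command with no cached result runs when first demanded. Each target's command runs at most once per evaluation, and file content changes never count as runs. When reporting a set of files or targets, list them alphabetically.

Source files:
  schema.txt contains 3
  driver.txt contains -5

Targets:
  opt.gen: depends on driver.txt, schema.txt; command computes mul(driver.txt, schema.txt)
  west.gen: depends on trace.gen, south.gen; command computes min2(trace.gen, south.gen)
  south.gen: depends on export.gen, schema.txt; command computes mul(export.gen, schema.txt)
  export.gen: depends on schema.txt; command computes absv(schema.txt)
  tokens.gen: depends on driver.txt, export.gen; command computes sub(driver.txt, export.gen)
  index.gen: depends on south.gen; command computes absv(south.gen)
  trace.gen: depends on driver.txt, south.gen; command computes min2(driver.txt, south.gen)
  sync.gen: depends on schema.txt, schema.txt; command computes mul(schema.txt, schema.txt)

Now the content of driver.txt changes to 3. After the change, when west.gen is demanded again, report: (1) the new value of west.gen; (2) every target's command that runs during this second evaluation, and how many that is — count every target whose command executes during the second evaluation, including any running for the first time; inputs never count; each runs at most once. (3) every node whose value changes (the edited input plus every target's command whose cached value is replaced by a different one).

New value of west.gen: 3.
Target commands that run: trace.gen, west.gen — 2 in total.
Values that change: driver.txt, trace.gen, west.gen.

First evaluation (everything demanded from the output):
  export.gen = absv(3) = 3
  south.gen = mul(3, 3) = 9
  trace.gen = min2(-5, 9) = -5
  west.gen = min2(-5, 9) = -5

Propagation after the edit:
  trace.gen: runs — driver.txt -5->3; result 3.
  west.gen: runs — trace.gen -5->3; result 3.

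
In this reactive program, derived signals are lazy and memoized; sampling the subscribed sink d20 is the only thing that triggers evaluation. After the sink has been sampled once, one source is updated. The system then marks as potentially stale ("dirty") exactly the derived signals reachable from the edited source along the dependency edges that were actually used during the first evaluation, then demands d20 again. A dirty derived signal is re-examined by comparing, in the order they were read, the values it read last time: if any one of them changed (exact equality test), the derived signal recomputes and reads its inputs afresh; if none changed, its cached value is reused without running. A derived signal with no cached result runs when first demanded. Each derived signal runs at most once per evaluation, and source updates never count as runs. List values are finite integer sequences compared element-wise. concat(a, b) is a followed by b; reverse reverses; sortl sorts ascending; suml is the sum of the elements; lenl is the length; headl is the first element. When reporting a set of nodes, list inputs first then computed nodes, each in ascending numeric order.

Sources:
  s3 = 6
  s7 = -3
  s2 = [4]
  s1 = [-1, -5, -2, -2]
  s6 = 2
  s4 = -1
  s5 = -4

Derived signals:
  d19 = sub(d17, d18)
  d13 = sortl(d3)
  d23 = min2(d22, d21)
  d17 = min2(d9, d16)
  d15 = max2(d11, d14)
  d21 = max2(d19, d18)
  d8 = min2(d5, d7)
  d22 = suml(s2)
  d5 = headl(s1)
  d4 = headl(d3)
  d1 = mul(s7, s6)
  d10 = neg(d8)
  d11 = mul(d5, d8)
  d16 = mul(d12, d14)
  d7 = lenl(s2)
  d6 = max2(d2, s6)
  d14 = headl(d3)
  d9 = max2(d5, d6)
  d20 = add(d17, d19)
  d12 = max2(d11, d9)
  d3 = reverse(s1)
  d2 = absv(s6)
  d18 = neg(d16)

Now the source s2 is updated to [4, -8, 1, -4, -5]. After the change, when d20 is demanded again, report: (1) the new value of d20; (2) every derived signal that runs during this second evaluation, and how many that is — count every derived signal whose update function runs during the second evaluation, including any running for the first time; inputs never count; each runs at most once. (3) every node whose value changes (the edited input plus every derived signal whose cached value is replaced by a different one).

First demand of the output computes:
  d2 = absv(2) = 2
  d3 = reverse([-1, -5, -2, -2]) = [-2, -2, -5, -1]
  d5 = headl([-1, -5, -2, -2]) = -1
  d6 = max2(2, 2) = 2
  d7 = lenl([4]) = 1
  d8 = min2(-1, 1) = -1
  d9 = max2(-1, 2) = 2
  d11 = mul(-1, -1) = 1
  d12 = max2(1, 2) = 2
  d14 = headl([-2, -2, -5, -1]) = -2
  d16 = mul(2, -2) = -4
  d17 = min2(2, -4) = -4
  d18 = neg(-4) = 4
  d19 = sub(-4, 4) = -8
  d20 = add(-4, -8) = -12

After the edit, cleaning proceeds:
  d7: a read changed (s2 [4]->[4, -8, 1, -4, -5]) — executes, giving 5.
  d8: a read changed (d7 1->5) — executes, giving -1 — identical to its old value.
  d11: dirty, but its reads are unchanged (d5 unchanged, d8 unchanged); cached 1 stands.
  d12: dirty, but its reads are unchanged (d11 unchanged, d9 unchanged); cached 2 stands.
  d16: dirty, but its reads are unchanged (d12 unchanged, d14 unchanged); cached -4 stands.
  d17: dirty, but its reads are unchanged (d9 unchanged, d16 unchanged); cached -4 stands.
  d18: dirty, but its reads are unchanged (d16 unchanged); cached 4 stands.
  d19: dirty, but its reads are unchanged (d17 unchanged, d18 unchanged); cached -8 stands.
  d20: dirty, but its reads are unchanged (d17 unchanged, d19 unchanged); cached -12 stands.

Note the absorption at d8: it re-runs yet its value is the same, leaving the output's value untouched.

Demanding d20 again yields -12.
2 derived signals run: d7, d8.
The nodes whose values change: s2, d7.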